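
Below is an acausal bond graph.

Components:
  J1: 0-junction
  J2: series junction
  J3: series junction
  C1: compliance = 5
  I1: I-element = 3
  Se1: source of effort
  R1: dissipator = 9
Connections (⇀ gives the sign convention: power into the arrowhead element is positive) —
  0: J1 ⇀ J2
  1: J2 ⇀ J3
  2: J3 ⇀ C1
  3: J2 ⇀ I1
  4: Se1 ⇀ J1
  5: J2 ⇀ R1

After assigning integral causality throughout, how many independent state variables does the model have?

β4 →J1  (Se1 fixes effort; stroke away)
β0 →J2  (J1 effort already set via bond 4)
β2 →J3  (C1 integral (e out))
β1 →J2  (only one flow-in slot at J3)
β3 →I1  (prefer integral on I1)
β5 →J2  (J2 flow already set via bond 3)

2  (C1, I1 all integral)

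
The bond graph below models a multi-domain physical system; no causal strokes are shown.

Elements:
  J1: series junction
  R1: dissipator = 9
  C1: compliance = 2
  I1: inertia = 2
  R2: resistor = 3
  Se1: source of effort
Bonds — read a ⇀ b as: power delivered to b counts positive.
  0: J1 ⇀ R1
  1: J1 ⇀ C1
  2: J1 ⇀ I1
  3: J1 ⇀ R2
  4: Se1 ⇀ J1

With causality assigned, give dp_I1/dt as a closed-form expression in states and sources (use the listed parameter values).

β4 |J1  (Se1: effort source, stroke at far end)
β1 |J1  (C1 outputs effort q/C1)
β2 |I1  (I1: I, integral causality)
β0 |J1  (1-jn J1 has f-setter on 2)
β3 |J1  (1-jn J1 has f-setter on 2)

dp_I1/dt = E_Se1 - 6*p_I1 - q_C1/2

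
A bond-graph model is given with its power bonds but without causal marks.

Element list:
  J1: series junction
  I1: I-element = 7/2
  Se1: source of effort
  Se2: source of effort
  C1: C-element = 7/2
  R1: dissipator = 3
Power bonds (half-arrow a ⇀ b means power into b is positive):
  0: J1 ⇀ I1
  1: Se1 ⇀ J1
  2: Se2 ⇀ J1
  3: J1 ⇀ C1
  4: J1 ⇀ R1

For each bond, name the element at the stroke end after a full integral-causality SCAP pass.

b1 |J1  (Se1 (Se) sets effort on bond)
b2 |J1  (Se2: effort source, stroke at far end)
b0 |I1  (prefer integral on I1)
b3 |J1  (common-f at J1 fixed by 0)
b4 |J1  (J1: bond 0 brought flow, rest push out)

b0 stroke→I1
b1 stroke→J1
b2 stroke→J1
b3 stroke→J1
b4 stroke→J1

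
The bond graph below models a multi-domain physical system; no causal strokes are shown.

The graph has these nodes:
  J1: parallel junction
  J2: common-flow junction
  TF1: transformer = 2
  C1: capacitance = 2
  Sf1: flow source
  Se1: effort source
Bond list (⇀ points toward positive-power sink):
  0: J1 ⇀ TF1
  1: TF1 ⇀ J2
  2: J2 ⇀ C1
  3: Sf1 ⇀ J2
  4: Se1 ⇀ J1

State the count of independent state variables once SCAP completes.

#3 stroke at Sf1  (Sf1 fixes flow; stroke at Sf1)
#4 stroke at J1  (Se1 fixes effort; stroke away)
#0 stroke at TF1  (0-jn J1 has e-setter on 4)
#1 stroke at J2  (common-f at J2 fixed by 3)
#2 stroke at J2  (J2 flow already set via bond 3)

1  (C1 all integral)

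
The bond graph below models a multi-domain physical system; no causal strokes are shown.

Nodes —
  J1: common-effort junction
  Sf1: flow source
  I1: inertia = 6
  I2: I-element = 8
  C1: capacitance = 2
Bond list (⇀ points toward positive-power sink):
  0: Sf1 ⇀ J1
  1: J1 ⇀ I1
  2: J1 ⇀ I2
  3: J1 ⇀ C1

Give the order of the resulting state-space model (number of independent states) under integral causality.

β0 |Sf1  (Sf1 fixes flow; stroke at Sf1)
β1 |I1  (I1: I, integral causality)
β2 |I2  (prefer integral on I2)
β3 |J1  (J1: last free bond brings effort in)

3  (C1, I1, I2 all integral)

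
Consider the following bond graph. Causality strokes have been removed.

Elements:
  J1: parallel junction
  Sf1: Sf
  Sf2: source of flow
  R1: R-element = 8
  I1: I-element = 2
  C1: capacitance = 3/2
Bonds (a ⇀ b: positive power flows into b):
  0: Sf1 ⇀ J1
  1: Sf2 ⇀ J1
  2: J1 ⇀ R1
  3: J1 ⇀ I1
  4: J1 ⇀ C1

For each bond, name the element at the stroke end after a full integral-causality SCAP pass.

β0 →Sf1
β1 →Sf2
β2 →R1
β3 →I1
β4 →J1

b0 →Sf1  (Sf1: flow source, stroke at near end)
b1 →Sf2  (source Sf2 imposes f)
b3 →I1  (prefer integral on I1)
b4 →J1  (C1 integral (e out))
b2 →R1  (0-jn J1 has e-setter on 4)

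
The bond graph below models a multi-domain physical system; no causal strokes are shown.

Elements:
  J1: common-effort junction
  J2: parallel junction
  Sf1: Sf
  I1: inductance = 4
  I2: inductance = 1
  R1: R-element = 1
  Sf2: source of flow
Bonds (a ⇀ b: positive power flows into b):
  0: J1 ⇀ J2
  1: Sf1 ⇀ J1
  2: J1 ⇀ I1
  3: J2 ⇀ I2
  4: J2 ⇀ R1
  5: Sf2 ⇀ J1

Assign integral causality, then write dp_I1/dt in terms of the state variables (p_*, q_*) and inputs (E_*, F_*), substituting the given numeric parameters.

bond 1 |Sf1  (Sf1 (Sf) sets flow on bond)
bond 5 |Sf2  (source Sf2 imposes f)
bond 2 |I1  (I1: I, integral causality)
bond 0 |J1  (J1 needs exactly one e-in)
bond 3 |I2  (prefer integral on I2)
bond 4 |J2  (J2 needs exactly one e-in)

dp_I1/dt = F_Sf1 + F_Sf2 - p_I1/4 - p_I2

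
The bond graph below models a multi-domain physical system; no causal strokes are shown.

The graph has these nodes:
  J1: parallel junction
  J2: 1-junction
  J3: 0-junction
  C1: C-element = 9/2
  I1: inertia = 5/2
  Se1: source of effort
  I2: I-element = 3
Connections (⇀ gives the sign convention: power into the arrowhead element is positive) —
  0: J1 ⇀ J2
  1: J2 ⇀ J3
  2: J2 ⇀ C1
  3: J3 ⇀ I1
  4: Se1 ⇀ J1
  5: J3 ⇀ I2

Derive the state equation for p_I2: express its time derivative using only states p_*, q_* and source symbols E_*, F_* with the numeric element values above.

dp_I2/dt = E_Se1 - 2*q_C1/9

bond 4 stroke at J1  (Se1 (Se) sets effort on bond)
bond 0 stroke at J2  (0-jn J1 has e-setter on 4)
bond 2 stroke at J2  (C1 integral (e out))
bond 1 stroke at J3  (only one flow-in slot at J2)
bond 3 stroke at I1  (J3: bond 1 brought effort, rest push out)
bond 5 stroke at I2  (0-jn J3 has e-setter on 1)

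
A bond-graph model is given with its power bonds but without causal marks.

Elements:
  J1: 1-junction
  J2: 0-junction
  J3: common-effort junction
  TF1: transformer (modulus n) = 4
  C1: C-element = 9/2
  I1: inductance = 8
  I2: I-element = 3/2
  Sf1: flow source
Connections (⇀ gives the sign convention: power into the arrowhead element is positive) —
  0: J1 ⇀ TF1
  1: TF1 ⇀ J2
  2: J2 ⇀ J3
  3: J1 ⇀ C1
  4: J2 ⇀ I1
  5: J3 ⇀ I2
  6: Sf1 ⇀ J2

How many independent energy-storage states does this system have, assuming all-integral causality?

#6 stroke at Sf1  (Sf1 fixes flow; stroke at Sf1)
#3 stroke at J1  (C1 integral (e out))
#0 stroke at TF1  (J1 needs exactly one f-in)
#1 stroke at J2  (through TF1, causality passes straight; one stroke at TF1)
#2 stroke at J3  (0-jn J2 has e-setter on 1)
#4 stroke at I1  (J2 effort already set via bond 1)
#5 stroke at I2  (J3 effort already set via bond 2)

3  (C1, I1, I2 all integral)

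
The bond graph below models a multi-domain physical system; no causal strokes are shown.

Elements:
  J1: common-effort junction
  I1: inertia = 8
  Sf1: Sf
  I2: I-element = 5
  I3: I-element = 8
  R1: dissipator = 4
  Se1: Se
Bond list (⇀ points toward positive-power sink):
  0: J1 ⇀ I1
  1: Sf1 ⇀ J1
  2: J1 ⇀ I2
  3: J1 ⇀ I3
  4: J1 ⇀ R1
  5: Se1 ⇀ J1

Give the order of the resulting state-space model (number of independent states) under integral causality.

3  (I1, I2, I3 all integral)

β1 stroke→Sf1  (source Sf1 imposes f)
β5 stroke→J1  (Se1 (Se) sets effort on bond)
β0 stroke→I1  (J1 effort already set via bond 5)
β2 stroke→I2  (J1 effort already set via bond 5)
β3 stroke→I3  (common-e at J1 fixed by 5)
β4 stroke→R1  (J1: bond 5 brought effort, rest push out)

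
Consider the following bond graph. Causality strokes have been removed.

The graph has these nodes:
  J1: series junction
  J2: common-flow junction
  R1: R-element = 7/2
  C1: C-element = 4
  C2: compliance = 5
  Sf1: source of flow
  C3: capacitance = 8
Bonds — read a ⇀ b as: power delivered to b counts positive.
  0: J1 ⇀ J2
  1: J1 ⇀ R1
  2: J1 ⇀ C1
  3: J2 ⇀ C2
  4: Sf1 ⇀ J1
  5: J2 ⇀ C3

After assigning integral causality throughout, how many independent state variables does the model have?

#4 |Sf1  (Sf1: flow source, stroke at near end)
#0 |J1  (common-f at J1 fixed by 4)
#1 |J1  (1-jn J1 has f-setter on 4)
#2 |J1  (J1 flow already set via bond 4)
#3 |J2  (common-f at J2 fixed by 0)
#5 |J2  (1-jn J2 has f-setter on 0)

3  (C1, C2, C3 all integral)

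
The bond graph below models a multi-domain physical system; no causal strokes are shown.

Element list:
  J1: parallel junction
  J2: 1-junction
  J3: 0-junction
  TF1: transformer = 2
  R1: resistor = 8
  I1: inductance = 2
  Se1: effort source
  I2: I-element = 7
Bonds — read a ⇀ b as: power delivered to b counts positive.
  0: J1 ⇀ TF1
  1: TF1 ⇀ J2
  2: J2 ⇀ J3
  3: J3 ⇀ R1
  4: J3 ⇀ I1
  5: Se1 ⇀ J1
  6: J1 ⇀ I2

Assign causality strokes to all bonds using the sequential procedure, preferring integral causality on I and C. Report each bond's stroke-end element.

b0 |TF1
b1 |J2
b2 |J3
b3 |R1
b4 |I1
b5 |J1
b6 |I2

#5 |J1  (Se1: effort source, stroke at far end)
#0 |TF1  (J1: bond 5 brought effort, rest push out)
#6 |I2  (0-jn J1 has e-setter on 5)
#1 |J2  (through TF1, causality passes straight; one stroke at TF1)
#2 |J3  (J2 needs exactly one f-in)
#3 |R1  (common-e at J3 fixed by 2)
#4 |I1  (0-jn J3 has e-setter on 2)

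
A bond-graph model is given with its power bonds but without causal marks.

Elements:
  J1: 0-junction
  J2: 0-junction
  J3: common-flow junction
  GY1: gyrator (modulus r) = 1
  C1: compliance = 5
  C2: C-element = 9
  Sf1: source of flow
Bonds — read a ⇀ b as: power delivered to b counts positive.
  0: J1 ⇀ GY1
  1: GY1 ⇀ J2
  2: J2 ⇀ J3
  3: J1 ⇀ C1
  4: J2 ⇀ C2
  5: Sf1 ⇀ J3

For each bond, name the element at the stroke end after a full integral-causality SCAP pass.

#5 stroke at Sf1  (Sf1 fixes flow; stroke at Sf1)
#2 stroke at J3  (common-f at J3 fixed by 5)
#3 stroke at J1  (prefer integral on C1)
#0 stroke at GY1  (J1 effort already set via bond 3)
#1 stroke at GY1  (GY1: gyrator matches bond 0)
#4 stroke at J2  (only one effort-in slot at J2)

b0 stroke at GY1
b1 stroke at GY1
b2 stroke at J3
b3 stroke at J1
b4 stroke at J2
b5 stroke at Sf1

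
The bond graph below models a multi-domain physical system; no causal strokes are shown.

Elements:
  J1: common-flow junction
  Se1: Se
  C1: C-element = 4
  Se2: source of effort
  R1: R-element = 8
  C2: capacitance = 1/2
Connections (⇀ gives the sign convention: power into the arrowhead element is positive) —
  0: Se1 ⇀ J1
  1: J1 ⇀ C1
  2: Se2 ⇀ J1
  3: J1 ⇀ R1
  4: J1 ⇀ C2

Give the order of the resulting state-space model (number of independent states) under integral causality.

β0 stroke→J1  (source Se1 imposes e)
β2 stroke→J1  (Se2 fixes effort; stroke away)
β1 stroke→J1  (prefer integral on C1)
β4 stroke→J1  (C2 integral (e out))
β3 stroke→R1  (closing 1-jn rule on J1)

2  (C1, C2 all integral)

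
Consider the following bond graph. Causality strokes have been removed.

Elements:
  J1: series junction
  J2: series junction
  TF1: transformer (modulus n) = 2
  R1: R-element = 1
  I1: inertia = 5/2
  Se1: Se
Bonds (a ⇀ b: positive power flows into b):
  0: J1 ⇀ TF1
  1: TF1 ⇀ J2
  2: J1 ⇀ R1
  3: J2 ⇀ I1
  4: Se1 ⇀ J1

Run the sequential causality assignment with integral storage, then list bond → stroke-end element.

b4 |J1  (Se1: effort source, stroke at far end)
b3 |I1  (prefer integral on I1)
b1 |J2  (common-f at J2 fixed by 3)
b0 |TF1  (TF1: transformer flips bond 1)
b2 |J1  (common-f at J1 fixed by 0)

b0 →TF1
b1 →J2
b2 →J1
b3 →I1
b4 →J1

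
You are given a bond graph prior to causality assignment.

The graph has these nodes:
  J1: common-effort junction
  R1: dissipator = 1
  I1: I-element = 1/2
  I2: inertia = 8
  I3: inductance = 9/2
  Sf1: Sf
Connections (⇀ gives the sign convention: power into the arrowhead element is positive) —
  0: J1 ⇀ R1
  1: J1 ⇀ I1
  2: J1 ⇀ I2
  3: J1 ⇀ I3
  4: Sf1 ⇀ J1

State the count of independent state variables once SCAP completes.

3  (I1, I2, I3 all integral)

#4 |Sf1  (Sf1 (Sf) sets flow on bond)
#1 |I1  (I1 integral (f out))
#2 |I2  (prefer integral on I2)
#3 |I3  (I3 integral (f out))
#0 |J1  (only one effort-in slot at J1)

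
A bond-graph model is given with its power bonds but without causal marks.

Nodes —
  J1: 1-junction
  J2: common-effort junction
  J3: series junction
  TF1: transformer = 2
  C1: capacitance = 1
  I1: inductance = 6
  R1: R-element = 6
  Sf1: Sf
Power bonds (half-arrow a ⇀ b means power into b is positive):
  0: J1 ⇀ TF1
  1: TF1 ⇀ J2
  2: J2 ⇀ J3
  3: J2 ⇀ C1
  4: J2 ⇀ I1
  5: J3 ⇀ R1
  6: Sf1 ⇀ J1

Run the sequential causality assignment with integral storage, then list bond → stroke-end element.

b6 |Sf1  (Sf1 (Sf) sets flow on bond)
b0 |J1  (J1 flow already set via bond 6)
b1 |TF1  (through TF1, causality passes straight; one stroke at TF1)
b3 |J2  (prefer integral on C1)
b2 |J3  (J2: bond 3 brought effort, rest push out)
b4 |I1  (0-jn J2 has e-setter on 3)
b5 |R1  (J3: last free bond brings flow in)

bond 0 stroke at J1
bond 1 stroke at TF1
bond 2 stroke at J3
bond 3 stroke at J2
bond 4 stroke at I1
bond 5 stroke at R1
bond 6 stroke at Sf1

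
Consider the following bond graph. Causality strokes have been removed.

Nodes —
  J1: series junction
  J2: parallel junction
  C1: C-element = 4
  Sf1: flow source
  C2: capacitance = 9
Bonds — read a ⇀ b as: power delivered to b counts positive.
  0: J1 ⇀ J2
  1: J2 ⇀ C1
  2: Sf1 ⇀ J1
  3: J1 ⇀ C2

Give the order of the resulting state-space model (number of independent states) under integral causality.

b2 |Sf1  (Sf1 fixes flow; stroke at Sf1)
b0 |J1  (1-jn J1 has f-setter on 2)
b3 |J1  (J1 flow already set via bond 2)
b1 |J2  (closing 0-jn rule on J2)

2  (C1, C2 all integral)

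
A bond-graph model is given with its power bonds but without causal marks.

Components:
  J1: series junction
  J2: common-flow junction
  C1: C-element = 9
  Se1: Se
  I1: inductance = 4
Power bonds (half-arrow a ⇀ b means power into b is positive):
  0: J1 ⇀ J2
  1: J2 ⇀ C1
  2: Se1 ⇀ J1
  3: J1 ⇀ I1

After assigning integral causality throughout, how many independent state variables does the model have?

b2 |J1  (Se1 (Se) sets effort on bond)
b1 |J2  (prefer integral on C1)
b0 |J1  (J2: last free bond brings flow in)
b3 |I1  (only one flow-in slot at J1)

2  (C1, I1 all integral)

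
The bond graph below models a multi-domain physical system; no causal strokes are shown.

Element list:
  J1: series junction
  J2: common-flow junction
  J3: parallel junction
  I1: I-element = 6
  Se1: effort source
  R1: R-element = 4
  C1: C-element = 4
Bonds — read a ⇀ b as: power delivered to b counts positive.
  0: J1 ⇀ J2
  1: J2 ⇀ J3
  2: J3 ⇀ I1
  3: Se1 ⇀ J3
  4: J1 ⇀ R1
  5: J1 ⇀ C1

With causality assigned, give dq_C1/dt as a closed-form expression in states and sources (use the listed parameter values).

bond 3 stroke→J3  (source Se1 imposes e)
bond 1 stroke→J2  (common-e at J3 fixed by 3)
bond 2 stroke→I1  (common-e at J3 fixed by 3)
bond 0 stroke→J1  (J2: last free bond brings flow in)
bond 5 stroke→J1  (C1: C, integral causality)
bond 4 stroke→R1  (J1 needs exactly one f-in)

dq_C1/dt = -E_Se1/4 - q_C1/16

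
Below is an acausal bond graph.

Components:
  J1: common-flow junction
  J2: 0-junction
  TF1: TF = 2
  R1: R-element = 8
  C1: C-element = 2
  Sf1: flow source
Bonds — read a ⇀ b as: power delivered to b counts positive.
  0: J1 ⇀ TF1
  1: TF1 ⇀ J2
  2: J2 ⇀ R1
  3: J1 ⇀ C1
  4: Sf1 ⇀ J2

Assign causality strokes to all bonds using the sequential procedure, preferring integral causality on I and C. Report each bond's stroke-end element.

#0 stroke→TF1
#1 stroke→J2
#2 stroke→R1
#3 stroke→J1
#4 stroke→Sf1

bond 4 |Sf1  (source Sf1 imposes f)
bond 3 |J1  (prefer integral on C1)
bond 0 |TF1  (only one flow-in slot at J1)
bond 1 |J2  (through TF1, causality passes straight; one stroke at TF1)
bond 2 |R1  (J2: bond 1 brought effort, rest push out)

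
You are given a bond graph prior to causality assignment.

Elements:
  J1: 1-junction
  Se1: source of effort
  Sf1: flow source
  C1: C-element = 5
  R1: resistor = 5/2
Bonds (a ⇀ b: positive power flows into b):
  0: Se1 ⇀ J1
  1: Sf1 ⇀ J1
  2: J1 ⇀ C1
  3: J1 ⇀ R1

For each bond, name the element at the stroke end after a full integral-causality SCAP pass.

b0 |J1  (source Se1 imposes e)
b1 |Sf1  (Sf1 (Sf) sets flow on bond)
b2 |J1  (1-jn J1 has f-setter on 1)
b3 |J1  (J1 flow already set via bond 1)

β0 |J1
β1 |Sf1
β2 |J1
β3 |J1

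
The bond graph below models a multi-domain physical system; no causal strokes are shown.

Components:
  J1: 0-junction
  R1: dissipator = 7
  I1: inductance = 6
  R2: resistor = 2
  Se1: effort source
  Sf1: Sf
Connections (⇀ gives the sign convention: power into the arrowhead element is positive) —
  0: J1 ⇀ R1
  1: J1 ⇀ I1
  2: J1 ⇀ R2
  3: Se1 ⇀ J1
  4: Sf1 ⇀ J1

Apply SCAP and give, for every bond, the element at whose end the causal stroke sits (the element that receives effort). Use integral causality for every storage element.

bond 0 |R1
bond 1 |I1
bond 2 |R2
bond 3 |J1
bond 4 |Sf1

b3 stroke at J1  (source Se1 imposes e)
b4 stroke at Sf1  (Sf1 fixes flow; stroke at Sf1)
b0 stroke at R1  (0-jn J1 has e-setter on 3)
b1 stroke at I1  (common-e at J1 fixed by 3)
b2 stroke at R2  (common-e at J1 fixed by 3)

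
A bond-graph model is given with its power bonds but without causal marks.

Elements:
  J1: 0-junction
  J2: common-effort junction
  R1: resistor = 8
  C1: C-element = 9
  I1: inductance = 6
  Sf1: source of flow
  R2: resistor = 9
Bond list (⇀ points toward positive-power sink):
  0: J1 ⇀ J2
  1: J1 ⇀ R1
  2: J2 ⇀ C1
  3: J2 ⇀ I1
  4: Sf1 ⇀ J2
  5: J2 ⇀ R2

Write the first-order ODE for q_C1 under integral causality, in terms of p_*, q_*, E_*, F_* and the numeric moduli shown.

bond 4 →Sf1  (source Sf1 imposes f)
bond 2 →J2  (prefer integral on C1)
bond 0 →J1  (0-jn J2 has e-setter on 2)
bond 3 →I1  (0-jn J2 has e-setter on 2)
bond 5 →R2  (0-jn J2 has e-setter on 2)
bond 1 →R1  (J1 effort already set via bond 0)

dq_C1/dt = F_Sf1 - p_I1/6 - 17*q_C1/648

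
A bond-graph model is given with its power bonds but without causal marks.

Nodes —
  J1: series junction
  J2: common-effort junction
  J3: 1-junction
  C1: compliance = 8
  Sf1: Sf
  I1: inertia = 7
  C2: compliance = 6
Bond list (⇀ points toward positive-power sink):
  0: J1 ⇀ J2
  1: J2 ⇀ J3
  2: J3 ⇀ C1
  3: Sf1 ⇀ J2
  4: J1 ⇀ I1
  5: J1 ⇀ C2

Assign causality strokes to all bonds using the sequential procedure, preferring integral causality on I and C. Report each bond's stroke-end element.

β3 →Sf1  (Sf1 (Sf) sets flow on bond)
β2 →J3  (C1 outputs effort q/C1)
β1 →J2  (only one flow-in slot at J3)
β0 →J1  (J2 effort already set via bond 1)
β4 →I1  (I1 outputs flow p/I1)
β5 →J1  (1-jn J1 has f-setter on 4)

bond 0 →J1
bond 1 →J2
bond 2 →J3
bond 3 →Sf1
bond 4 →I1
bond 5 →J1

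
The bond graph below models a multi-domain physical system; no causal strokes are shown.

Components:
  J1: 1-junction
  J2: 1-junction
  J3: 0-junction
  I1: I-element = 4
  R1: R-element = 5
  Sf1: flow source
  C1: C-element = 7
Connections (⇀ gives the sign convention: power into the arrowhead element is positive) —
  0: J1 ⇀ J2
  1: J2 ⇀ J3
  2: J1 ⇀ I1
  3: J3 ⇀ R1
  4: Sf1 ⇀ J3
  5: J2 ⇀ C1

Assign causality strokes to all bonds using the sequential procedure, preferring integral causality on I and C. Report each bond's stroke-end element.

#4 stroke at Sf1  (Sf1: flow source, stroke at near end)
#2 stroke at I1  (I1 integral (f out))
#0 stroke at J1  (J1 flow already set via bond 2)
#1 stroke at J2  (J2 flow already set via bond 0)
#5 stroke at J2  (common-f at J2 fixed by 0)
#3 stroke at J3  (J3 needs exactly one e-in)

b0 stroke→J1
b1 stroke→J2
b2 stroke→I1
b3 stroke→J3
b4 stroke→Sf1
b5 stroke→J2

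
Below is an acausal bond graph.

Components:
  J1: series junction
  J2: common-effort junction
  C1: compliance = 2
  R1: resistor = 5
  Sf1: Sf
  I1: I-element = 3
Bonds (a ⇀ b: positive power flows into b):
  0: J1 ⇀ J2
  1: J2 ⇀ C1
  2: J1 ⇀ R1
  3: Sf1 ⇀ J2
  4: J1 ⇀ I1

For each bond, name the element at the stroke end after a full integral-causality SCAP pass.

bond 3 stroke→Sf1  (source Sf1 imposes f)
bond 1 stroke→J2  (C1 integral (e out))
bond 0 stroke→J1  (J2 effort already set via bond 1)
bond 4 stroke→I1  (I1 integral (f out))
bond 2 stroke→J1  (J1 flow already set via bond 4)

b0 stroke at J1
b1 stroke at J2
b2 stroke at J1
b3 stroke at Sf1
b4 stroke at I1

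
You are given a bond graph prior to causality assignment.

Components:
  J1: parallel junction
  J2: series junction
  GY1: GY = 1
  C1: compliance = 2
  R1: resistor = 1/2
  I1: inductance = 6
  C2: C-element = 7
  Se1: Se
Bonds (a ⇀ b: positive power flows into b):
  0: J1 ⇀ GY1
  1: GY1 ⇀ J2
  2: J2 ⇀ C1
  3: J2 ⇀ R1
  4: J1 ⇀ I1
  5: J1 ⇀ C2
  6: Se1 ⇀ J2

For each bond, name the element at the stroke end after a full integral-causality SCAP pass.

#6 |J2  (Se1: effort source, stroke at far end)
#2 |J2  (C1 integral (e out))
#4 |I1  (I1 outputs flow p/I1)
#5 |J1  (C2 integral (e out))
#0 |GY1  (J1: bond 5 brought effort, rest push out)
#1 |GY1  (GY1 both-in/both-out from 0)
#3 |J2  (common-f at J2 fixed by 1)

bond 0 |GY1
bond 1 |GY1
bond 2 |J2
bond 3 |J2
bond 4 |I1
bond 5 |J1
bond 6 |J2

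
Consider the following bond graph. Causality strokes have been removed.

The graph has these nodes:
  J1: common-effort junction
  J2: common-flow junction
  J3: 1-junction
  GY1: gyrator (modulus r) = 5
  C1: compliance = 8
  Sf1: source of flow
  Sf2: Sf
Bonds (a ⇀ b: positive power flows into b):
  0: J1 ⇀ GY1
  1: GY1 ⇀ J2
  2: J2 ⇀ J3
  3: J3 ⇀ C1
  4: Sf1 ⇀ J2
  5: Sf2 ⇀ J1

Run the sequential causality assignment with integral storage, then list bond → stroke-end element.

bond 4 stroke at Sf1  (Sf1 fixes flow; stroke at Sf1)
bond 5 stroke at Sf2  (Sf2: flow source, stroke at near end)
bond 0 stroke at J1  (closing 0-jn rule on J1)
bond 1 stroke at J2  (common-f at J2 fixed by 4)
bond 2 stroke at J2  (J2 flow already set via bond 4)
bond 3 stroke at J3  (1-jn J3 has f-setter on 2)

β0 →J1
β1 →J2
β2 →J2
β3 →J3
β4 →Sf1
β5 →Sf2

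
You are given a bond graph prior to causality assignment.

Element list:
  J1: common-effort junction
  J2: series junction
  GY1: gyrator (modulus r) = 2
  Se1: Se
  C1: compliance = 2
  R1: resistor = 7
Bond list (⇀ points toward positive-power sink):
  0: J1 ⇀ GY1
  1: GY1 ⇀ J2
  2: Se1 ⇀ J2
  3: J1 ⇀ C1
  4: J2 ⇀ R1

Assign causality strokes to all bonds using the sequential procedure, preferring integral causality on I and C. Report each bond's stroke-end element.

bond 0 |GY1
bond 1 |GY1
bond 2 |J2
bond 3 |J1
bond 4 |J2

β2 →J2  (Se1 fixes effort; stroke away)
β3 →J1  (prefer integral on C1)
β0 →GY1  (J1 effort already set via bond 3)
β1 →GY1  (through GY1, causality inverts; strokes same side of GY1)
β4 →J2  (common-f at J2 fixed by 1)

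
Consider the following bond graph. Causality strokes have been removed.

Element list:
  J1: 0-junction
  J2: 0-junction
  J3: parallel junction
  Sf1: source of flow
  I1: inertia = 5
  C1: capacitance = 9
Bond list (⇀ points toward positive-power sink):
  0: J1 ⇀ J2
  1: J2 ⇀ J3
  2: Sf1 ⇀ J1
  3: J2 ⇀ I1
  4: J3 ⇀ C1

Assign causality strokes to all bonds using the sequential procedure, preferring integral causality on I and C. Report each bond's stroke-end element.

β2 |Sf1  (Sf1 (Sf) sets flow on bond)
β0 |J1  (closing 0-jn rule on J1)
β3 |I1  (I1 outputs flow p/I1)
β1 |J2  (J2 needs exactly one e-in)
β4 |J3  (closing 0-jn rule on J3)

β0 stroke at J1
β1 stroke at J2
β2 stroke at Sf1
β3 stroke at I1
β4 stroke at J3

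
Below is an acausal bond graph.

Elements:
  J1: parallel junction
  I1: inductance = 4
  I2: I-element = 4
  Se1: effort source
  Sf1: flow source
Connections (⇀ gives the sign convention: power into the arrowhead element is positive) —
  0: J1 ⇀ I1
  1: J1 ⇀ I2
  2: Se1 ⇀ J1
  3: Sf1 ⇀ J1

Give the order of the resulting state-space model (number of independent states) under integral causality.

bond 2 stroke→J1  (Se1: effort source, stroke at far end)
bond 3 stroke→Sf1  (Sf1 fixes flow; stroke at Sf1)
bond 0 stroke→I1  (common-e at J1 fixed by 2)
bond 1 stroke→I2  (J1 effort already set via bond 2)

2  (I1, I2 all integral)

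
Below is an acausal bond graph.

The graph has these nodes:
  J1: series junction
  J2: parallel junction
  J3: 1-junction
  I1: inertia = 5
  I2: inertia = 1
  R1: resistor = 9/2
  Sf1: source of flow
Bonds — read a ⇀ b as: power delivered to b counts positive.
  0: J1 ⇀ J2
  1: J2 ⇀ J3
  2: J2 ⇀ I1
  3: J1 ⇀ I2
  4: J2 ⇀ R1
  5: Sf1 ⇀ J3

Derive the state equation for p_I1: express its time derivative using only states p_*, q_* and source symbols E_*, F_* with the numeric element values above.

dp_I1/dt = -9*F_Sf1/2 - 9*p_I1/10 + 9*p_I2/2

β5 →Sf1  (Sf1: flow source, stroke at near end)
β1 →J3  (common-f at J3 fixed by 5)
β2 →I1  (prefer integral on I1)
β3 →I2  (prefer integral on I2)
β0 →J1  (1-jn J1 has f-setter on 3)
β4 →J2  (J2 needs exactly one e-in)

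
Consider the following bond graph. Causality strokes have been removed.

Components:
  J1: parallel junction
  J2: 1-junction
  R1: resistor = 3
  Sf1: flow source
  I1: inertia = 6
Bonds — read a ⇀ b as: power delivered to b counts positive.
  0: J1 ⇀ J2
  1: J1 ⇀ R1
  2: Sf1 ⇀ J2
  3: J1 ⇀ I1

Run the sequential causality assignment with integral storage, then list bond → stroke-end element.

bond 0 stroke→J2
bond 1 stroke→J1
bond 2 stroke→Sf1
bond 3 stroke→I1

#2 →Sf1  (Sf1 (Sf) sets flow on bond)
#0 →J2  (1-jn J2 has f-setter on 2)
#3 →I1  (prefer integral on I1)
#1 →J1  (J1: last free bond brings effort in)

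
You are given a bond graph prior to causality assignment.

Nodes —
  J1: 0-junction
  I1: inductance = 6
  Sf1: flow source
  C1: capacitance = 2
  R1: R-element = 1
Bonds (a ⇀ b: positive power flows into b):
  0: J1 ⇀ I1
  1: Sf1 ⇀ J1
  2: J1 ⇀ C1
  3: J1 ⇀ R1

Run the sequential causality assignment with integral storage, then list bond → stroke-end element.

bond 0 |I1
bond 1 |Sf1
bond 2 |J1
bond 3 |R1

β1 →Sf1  (Sf1 (Sf) sets flow on bond)
β0 →I1  (I1 outputs flow p/I1)
β2 →J1  (C1 integral (e out))
β3 →R1  (0-jn J1 has e-setter on 2)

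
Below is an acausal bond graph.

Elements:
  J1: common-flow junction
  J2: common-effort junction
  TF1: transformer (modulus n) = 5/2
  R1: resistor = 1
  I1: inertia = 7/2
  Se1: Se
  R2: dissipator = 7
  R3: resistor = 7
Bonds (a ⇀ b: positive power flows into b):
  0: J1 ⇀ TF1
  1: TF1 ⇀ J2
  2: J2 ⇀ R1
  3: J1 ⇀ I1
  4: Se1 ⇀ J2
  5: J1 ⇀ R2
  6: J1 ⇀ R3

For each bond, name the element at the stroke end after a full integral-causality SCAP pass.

β0 stroke→J1
β1 stroke→TF1
β2 stroke→R1
β3 stroke→I1
β4 stroke→J2
β5 stroke→J1
β6 stroke→J1

#4 stroke→J2  (Se1 (Se) sets effort on bond)
#1 stroke→TF1  (J2 effort already set via bond 4)
#2 stroke→R1  (J2 effort already set via bond 4)
#0 stroke→J1  (through TF1, causality passes straight; one stroke at TF1)
#3 stroke→I1  (I1 integral (f out))
#5 stroke→J1  (J1: bond 3 brought flow, rest push out)
#6 stroke→J1  (common-f at J1 fixed by 3)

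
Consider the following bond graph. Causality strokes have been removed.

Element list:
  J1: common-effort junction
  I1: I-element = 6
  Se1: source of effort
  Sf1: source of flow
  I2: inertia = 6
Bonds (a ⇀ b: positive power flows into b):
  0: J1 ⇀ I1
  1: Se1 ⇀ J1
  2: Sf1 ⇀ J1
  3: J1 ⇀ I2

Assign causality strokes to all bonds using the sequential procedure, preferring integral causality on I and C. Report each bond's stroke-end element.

β0 |I1
β1 |J1
β2 |Sf1
β3 |I2

#1 |J1  (Se1 (Se) sets effort on bond)
#2 |Sf1  (Sf1: flow source, stroke at near end)
#0 |I1  (J1: bond 1 brought effort, rest push out)
#3 |I2  (J1 effort already set via bond 1)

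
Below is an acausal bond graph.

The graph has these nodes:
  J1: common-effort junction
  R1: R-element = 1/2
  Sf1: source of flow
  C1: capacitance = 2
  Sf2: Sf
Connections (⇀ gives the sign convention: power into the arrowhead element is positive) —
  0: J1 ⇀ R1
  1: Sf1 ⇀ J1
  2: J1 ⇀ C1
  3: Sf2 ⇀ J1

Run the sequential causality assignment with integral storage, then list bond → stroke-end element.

#0 →R1
#1 →Sf1
#2 →J1
#3 →Sf2

β1 →Sf1  (Sf1 fixes flow; stroke at Sf1)
β3 →Sf2  (Sf2 (Sf) sets flow on bond)
β2 →J1  (prefer integral on C1)
β0 →R1  (0-jn J1 has e-setter on 2)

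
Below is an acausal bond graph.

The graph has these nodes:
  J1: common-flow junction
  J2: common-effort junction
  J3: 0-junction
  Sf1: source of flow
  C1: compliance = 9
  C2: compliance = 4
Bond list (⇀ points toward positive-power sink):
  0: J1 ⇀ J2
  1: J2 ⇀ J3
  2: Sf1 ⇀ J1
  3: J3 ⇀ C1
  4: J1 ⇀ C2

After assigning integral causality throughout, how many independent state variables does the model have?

β2 →Sf1  (Sf1: flow source, stroke at near end)
β0 →J1  (common-f at J1 fixed by 2)
β4 →J1  (J1 flow already set via bond 2)
β1 →J2  (J2: last free bond brings effort in)
β3 →J3  (closing 0-jn rule on J3)

2  (C1, C2 all integral)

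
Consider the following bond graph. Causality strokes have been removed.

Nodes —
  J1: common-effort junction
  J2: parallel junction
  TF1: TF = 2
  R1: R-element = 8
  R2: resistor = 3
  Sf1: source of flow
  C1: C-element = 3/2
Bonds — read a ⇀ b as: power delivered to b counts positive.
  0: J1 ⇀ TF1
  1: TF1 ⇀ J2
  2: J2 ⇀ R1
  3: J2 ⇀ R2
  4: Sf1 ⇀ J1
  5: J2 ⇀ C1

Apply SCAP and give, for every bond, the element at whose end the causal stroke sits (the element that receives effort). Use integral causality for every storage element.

β0 →J1
β1 →TF1
β2 →R1
β3 →R2
β4 →Sf1
β5 →J2

β4 →Sf1  (Sf1: flow source, stroke at near end)
β0 →J1  (J1 needs exactly one e-in)
β1 →TF1  (TF TF1: opposite of bond 0)
β5 →J2  (prefer integral on C1)
β2 →R1  (J2 effort already set via bond 5)
β3 →R2  (0-jn J2 has e-setter on 5)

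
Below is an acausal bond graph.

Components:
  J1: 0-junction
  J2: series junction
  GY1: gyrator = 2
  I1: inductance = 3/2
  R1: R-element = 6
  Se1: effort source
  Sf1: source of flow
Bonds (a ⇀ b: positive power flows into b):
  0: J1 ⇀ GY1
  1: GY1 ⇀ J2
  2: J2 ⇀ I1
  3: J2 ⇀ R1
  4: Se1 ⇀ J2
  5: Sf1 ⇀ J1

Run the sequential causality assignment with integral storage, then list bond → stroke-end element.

b4 →J2  (Se1: effort source, stroke at far end)
b5 →Sf1  (Sf1 fixes flow; stroke at Sf1)
b0 →J1  (J1: last free bond brings effort in)
b1 →J2  (through GY1, causality inverts; strokes same side of GY1)
b2 →I1  (I1 integral (f out))
b3 →J2  (J2: bond 2 brought flow, rest push out)

#0 |J1
#1 |J2
#2 |I1
#3 |J2
#4 |J2
#5 |Sf1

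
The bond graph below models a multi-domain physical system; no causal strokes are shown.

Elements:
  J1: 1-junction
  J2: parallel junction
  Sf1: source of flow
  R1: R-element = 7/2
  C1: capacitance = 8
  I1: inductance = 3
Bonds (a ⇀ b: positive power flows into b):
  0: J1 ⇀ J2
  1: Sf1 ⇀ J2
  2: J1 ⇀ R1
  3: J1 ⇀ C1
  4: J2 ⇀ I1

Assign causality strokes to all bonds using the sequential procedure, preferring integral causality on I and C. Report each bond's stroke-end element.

b0 stroke→J2
b1 stroke→Sf1
b2 stroke→J1
b3 stroke→J1
b4 stroke→I1

β1 stroke at Sf1  (Sf1 (Sf) sets flow on bond)
β3 stroke at J1  (C1: C, integral causality)
β4 stroke at I1  (I1 outputs flow p/I1)
β0 stroke at J2  (only one effort-in slot at J2)
β2 stroke at J1  (J1 flow already set via bond 0)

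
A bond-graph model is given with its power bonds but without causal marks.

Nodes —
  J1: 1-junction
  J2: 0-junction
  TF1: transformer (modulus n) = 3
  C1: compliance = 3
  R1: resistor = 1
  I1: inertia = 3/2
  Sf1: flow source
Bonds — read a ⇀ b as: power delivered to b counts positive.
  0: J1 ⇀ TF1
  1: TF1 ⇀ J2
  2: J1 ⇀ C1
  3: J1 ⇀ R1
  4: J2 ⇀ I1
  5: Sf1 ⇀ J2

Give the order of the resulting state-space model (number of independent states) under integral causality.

2  (C1, I1 all integral)

#5 stroke at Sf1  (Sf1 (Sf) sets flow on bond)
#2 stroke at J1  (C1 integral (e out))
#4 stroke at I1  (I1 outputs flow p/I1)
#1 stroke at J2  (only one effort-in slot at J2)
#0 stroke at TF1  (TF1 one-in-one-out from 1)
#3 stroke at J1  (J1 flow already set via bond 0)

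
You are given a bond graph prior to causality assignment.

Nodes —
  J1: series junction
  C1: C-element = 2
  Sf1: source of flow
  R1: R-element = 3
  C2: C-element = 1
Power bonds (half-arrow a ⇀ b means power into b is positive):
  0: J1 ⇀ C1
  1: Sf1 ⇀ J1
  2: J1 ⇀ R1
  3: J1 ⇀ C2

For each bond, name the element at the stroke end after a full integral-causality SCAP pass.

b0 →J1
b1 →Sf1
b2 →J1
b3 →J1

bond 1 stroke→Sf1  (Sf1: flow source, stroke at near end)
bond 0 stroke→J1  (J1: bond 1 brought flow, rest push out)
bond 2 stroke→J1  (1-jn J1 has f-setter on 1)
bond 3 stroke→J1  (J1: bond 1 brought flow, rest push out)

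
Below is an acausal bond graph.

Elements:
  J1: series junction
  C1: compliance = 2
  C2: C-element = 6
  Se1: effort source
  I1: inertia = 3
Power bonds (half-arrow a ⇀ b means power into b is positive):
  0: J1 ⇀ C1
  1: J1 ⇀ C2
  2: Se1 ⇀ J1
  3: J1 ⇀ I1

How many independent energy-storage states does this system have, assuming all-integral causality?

b2 stroke at J1  (Se1 fixes effort; stroke away)
b0 stroke at J1  (C1 outputs effort q/C1)
b1 stroke at J1  (C2 integral (e out))
b3 stroke at I1  (J1 needs exactly one f-in)

3  (C1, C2, I1 all integral)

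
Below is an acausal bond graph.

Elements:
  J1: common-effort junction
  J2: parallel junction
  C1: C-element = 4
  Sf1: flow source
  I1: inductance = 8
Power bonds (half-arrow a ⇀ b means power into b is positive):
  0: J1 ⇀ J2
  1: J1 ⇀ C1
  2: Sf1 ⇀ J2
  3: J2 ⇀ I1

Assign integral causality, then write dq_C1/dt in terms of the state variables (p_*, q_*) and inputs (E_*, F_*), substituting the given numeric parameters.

bond 2 |Sf1  (Sf1: flow source, stroke at near end)
bond 1 |J1  (C1: C, integral causality)
bond 0 |J2  (common-e at J1 fixed by 1)
bond 3 |I1  (J2 effort already set via bond 0)

dq_C1/dt = F_Sf1 - p_I1/8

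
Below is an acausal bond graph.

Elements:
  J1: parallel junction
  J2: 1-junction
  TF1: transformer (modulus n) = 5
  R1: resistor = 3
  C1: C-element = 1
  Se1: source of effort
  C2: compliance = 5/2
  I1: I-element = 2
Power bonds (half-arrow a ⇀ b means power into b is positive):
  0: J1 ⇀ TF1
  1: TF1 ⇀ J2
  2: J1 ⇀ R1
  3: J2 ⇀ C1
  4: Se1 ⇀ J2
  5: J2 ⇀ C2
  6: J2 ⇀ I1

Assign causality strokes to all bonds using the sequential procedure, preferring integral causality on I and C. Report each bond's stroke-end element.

bond 0 |TF1
bond 1 |J2
bond 2 |J1
bond 3 |J2
bond 4 |J2
bond 5 |J2
bond 6 |I1

b4 stroke at J2  (Se1 (Se) sets effort on bond)
b3 stroke at J2  (C1: C, integral causality)
b5 stroke at J2  (C2 outputs effort q/C2)
b6 stroke at I1  (prefer integral on I1)
b1 stroke at J2  (common-f at J2 fixed by 6)
b0 stroke at TF1  (TF TF1: opposite of bond 1)
b2 stroke at J1  (J1 needs exactly one e-in)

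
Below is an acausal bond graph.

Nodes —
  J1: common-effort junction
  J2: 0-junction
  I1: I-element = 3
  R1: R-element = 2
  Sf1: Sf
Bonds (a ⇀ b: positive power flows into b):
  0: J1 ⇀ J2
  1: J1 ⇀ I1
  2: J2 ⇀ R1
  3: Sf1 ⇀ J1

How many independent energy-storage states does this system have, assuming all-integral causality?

bond 3 |Sf1  (source Sf1 imposes f)
bond 1 |I1  (I1 outputs flow p/I1)
bond 0 |J1  (J1 needs exactly one e-in)
bond 2 |J2  (closing 0-jn rule on J2)

1  (I1 all integral)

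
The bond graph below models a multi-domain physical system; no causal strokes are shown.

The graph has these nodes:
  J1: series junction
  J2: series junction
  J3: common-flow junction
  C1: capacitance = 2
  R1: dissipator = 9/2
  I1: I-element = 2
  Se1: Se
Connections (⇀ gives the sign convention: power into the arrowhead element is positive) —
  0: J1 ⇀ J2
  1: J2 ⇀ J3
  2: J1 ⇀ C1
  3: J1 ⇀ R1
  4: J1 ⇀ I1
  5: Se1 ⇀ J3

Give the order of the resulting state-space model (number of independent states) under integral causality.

bond 5 →J3  (Se1 fixes effort; stroke away)
bond 1 →J2  (J3: last free bond brings flow in)
bond 0 →J1  (J2 needs exactly one f-in)
bond 2 →J1  (C1: C, integral causality)
bond 4 →I1  (I1 outputs flow p/I1)
bond 3 →J1  (1-jn J1 has f-setter on 4)

2  (C1, I1 all integral)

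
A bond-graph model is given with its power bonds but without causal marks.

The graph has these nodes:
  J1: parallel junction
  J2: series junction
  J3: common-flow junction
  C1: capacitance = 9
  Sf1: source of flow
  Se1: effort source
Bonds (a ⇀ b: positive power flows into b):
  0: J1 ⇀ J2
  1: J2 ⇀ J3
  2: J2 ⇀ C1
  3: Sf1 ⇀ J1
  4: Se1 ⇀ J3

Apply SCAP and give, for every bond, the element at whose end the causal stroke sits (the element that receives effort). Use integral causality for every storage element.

bond 0 stroke at J1
bond 1 stroke at J2
bond 2 stroke at J2
bond 3 stroke at Sf1
bond 4 stroke at J3

#3 stroke at Sf1  (Sf1 fixes flow; stroke at Sf1)
#4 stroke at J3  (Se1 (Se) sets effort on bond)
#0 stroke at J1  (J1 needs exactly one e-in)
#1 stroke at J2  (common-f at J2 fixed by 0)
#2 stroke at J2  (J2: bond 0 brought flow, rest push out)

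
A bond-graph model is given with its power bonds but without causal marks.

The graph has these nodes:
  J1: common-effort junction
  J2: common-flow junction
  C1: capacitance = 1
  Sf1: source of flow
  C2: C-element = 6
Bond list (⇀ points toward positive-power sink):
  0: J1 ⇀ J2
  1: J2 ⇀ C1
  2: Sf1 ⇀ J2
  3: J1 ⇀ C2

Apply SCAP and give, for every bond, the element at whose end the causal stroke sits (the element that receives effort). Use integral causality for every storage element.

#0 →J2
#1 →J2
#2 →Sf1
#3 →J1

bond 2 →Sf1  (Sf1 fixes flow; stroke at Sf1)
bond 0 →J2  (J2: bond 2 brought flow, rest push out)
bond 1 →J2  (J2 flow already set via bond 2)
bond 3 →J1  (only one effort-in slot at J1)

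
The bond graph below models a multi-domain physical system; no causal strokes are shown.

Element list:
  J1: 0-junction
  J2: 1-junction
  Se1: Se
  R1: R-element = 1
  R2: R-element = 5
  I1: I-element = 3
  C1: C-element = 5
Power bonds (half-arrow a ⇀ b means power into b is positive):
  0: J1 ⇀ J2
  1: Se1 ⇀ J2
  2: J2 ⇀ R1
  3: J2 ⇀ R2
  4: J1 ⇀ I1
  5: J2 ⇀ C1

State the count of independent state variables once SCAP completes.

2  (C1, I1 all integral)

β1 →J2  (source Se1 imposes e)
β4 →I1  (I1: I, integral causality)
β0 →J1  (only one effort-in slot at J1)
β2 →J2  (J2: bond 0 brought flow, rest push out)
β3 →J2  (1-jn J2 has f-setter on 0)
β5 →J2  (J2: bond 0 brought flow, rest push out)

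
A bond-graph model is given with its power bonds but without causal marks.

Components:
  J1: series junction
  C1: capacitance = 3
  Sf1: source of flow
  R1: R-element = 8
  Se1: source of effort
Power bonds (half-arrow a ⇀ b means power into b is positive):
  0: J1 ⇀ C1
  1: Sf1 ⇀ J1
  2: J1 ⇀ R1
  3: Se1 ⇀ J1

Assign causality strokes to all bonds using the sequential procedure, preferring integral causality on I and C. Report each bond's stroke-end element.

bond 1 |Sf1  (Sf1 (Sf) sets flow on bond)
bond 3 |J1  (source Se1 imposes e)
bond 0 |J1  (1-jn J1 has f-setter on 1)
bond 2 |J1  (J1: bond 1 brought flow, rest push out)

b0 |J1
b1 |Sf1
b2 |J1
b3 |J1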